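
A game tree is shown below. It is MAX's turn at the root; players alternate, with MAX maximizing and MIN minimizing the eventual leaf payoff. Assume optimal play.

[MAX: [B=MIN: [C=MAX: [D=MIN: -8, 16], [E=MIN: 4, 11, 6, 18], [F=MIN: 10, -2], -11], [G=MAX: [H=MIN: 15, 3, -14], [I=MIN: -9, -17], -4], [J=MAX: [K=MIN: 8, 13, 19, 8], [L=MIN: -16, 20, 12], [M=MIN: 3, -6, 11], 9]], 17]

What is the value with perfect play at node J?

9

K: min(8, 13, 19, 8) = 8
L: min(-16, 20, 12) = -16
M: min(3, -6, 11) = -6
J: max(8, -16, -6, 9) = 9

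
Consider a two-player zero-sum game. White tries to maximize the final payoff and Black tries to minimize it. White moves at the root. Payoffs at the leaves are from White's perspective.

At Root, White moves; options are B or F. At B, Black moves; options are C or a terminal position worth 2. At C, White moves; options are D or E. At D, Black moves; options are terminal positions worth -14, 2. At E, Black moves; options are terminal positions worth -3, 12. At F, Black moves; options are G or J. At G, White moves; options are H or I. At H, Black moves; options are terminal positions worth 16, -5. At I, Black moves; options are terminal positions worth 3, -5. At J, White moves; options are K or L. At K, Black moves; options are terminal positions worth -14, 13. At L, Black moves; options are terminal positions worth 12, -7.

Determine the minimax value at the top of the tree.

-3

D (Black): min(-14, 2) = -14
E (Black): min(-3, 12) = -3
C (White): max(-14, -3) = -3
B (Black): min(-3, 2) = -3
H (Black): min(16, -5) = -5
I (Black): min(3, -5) = -5
G (White): max(-5, -5) = -5
K (Black): min(-14, 13) = -14
L (Black): min(12, -7) = -7
J (White): max(-14, -7) = -7
F (Black): min(-5, -7) = -7
Root (White): max(-3, -7) = -3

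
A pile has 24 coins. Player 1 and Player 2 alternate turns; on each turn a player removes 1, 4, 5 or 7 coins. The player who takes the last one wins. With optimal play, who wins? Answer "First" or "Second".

W/L table (W = player to move can force a win):
i:   0  1  2  3  4  5  6  7  8  9 10 11 12 13 14 15 16 17 18 19 20 21 22 23 24
     L  W  L  W  W  W  W  W  L  W  L  W  W  W  W  W  L  W  L  W  W  W  W  W  L
Position 24 is L, so the second player wins.

Second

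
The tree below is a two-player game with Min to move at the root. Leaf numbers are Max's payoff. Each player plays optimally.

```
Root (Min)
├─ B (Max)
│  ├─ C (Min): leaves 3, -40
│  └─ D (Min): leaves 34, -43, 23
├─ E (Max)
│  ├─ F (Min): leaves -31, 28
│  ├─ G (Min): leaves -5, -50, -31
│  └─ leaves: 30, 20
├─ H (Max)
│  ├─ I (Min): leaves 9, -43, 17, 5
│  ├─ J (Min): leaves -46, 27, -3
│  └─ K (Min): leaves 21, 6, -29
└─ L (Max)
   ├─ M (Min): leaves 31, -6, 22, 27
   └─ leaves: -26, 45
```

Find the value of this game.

C (Min): min(3, -40) = -40
D (Min): min(34, -43, 23) = -43
B (Max): max(-40, -43) = -40
F (Min): min(-31, 28) = -31
G (Min): min(-5, -50, -31) = -50
E (Max): max(-31, -50, 30, 20) = 30
I (Min): min(9, -43, 17, 5) = -43
J (Min): min(-46, 27, -3) = -46
K (Min): min(21, 6, -29) = -29
H (Max): max(-43, -46, -29) = -29
M (Min): min(31, -6, 22, 27) = -6
L (Max): max(-6, -26, 45) = 45
Root (Min): min(-40, 30, -29, 45) = -40

-40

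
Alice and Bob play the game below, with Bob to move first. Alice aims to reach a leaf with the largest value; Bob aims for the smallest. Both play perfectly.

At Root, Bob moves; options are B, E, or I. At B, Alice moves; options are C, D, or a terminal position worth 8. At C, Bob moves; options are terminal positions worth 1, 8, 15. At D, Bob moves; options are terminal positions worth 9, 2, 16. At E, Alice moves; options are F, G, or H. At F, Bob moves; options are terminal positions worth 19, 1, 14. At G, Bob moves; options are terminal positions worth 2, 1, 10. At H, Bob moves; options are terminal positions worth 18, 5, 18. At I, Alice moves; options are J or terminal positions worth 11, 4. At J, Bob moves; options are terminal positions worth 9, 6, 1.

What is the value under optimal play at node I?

J: min(9, 6, 1) = 1
I: max(1, 11, 4) = 11

11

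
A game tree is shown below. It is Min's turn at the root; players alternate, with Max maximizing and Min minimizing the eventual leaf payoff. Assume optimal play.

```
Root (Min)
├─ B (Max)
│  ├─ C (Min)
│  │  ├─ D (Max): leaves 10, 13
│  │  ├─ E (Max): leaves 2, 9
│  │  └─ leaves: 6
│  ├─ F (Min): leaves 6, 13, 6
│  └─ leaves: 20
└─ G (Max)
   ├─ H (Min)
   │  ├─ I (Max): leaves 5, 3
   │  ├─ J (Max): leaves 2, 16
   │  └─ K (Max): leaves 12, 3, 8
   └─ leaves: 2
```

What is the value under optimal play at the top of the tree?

D (Max): max(10, 13) = 13
E (Max): max(2, 9) = 9
C (Min): min(13, 9, 6) = 6
F (Min): min(6, 13, 6) = 6
B (Max): max(6, 6, 20) = 20
I (Max): max(5, 3) = 5
J (Max): max(2, 16) = 16
K (Max): max(12, 3, 8) = 12
H (Min): min(5, 16, 12) = 5
G (Max): max(5, 2) = 5
Root (Min): min(20, 5) = 5

5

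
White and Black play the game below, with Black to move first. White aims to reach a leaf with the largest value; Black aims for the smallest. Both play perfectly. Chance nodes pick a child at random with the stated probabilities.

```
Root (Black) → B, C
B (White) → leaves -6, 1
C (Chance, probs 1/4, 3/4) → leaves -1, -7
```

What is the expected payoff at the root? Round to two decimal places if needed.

-5.5

B (White): max(-6, 1) = 1
C (Chance): 1/4·-1 + 3/4·-7 = -5.5
Root (Black): min(1, -5.5) = -5.5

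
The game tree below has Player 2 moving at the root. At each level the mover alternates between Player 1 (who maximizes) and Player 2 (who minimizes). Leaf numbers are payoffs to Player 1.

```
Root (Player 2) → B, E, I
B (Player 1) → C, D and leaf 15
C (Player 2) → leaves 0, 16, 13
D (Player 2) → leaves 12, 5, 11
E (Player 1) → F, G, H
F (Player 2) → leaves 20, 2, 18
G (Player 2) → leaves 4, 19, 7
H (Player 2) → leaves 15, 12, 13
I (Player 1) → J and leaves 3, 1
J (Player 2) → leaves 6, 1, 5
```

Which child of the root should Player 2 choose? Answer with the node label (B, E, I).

C (Player 2): min(0, 16, 13) = 0
D (Player 2): min(12, 5, 11) = 5
B (Player 1): max(0, 5, 15) = 15
F (Player 2): min(20, 2, 18) = 2
G (Player 2): min(4, 19, 7) = 4
H (Player 2): min(15, 12, 13) = 12
E (Player 1): max(2, 4, 12) = 12
J (Player 2): min(6, 1, 5) = 1
I (Player 1): max(1, 3, 1) = 3
Root (Player 2): min(15, 12, 3) = 3
Player 2 picks the child with the lowest value: I (value 3).

I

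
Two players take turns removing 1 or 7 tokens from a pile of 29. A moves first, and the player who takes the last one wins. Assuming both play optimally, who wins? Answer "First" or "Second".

Compute winning (W) and losing (L) positions by backward induction:
i:   0  1  2  3  4  5  6  7  8  9 10 11 12 13 14 15 16 17 18 19 20 21 22 23 24 25 26 27 28 29
     L  W  L  W  L  W  L  W  L  W  L  W  L  W  L  W  L  W  L  W  L  W  L  W  L  W  L  W  L  W
Position 29 is W, so the first player wins.

First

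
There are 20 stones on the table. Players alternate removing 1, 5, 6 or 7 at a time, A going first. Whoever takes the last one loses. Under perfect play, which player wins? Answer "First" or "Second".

First

i:   0  1  2  3  4  5  6  7  8  9 10 11 12 13 14 15 16 17 18 19 20
     W  L  W  L  W  L  W  W  W  W  W  W  W  L  W  L  W  L  W  W  W
Position 20 is W, so the first player wins.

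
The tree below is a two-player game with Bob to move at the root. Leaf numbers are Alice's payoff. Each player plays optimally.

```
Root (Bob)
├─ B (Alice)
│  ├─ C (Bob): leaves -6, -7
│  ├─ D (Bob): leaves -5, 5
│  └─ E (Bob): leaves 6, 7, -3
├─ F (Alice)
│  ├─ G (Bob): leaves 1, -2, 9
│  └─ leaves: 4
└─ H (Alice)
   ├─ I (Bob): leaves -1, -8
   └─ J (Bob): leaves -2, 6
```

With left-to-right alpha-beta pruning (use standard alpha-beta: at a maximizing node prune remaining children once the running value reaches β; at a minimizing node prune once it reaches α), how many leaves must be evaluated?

C [α=-∞,β=+∞]: v=-7
D [α=-7,β=+∞]: v=-5
E [α=-5,β=+∞]: v=-3
B [α=-∞,β=+∞]: v=-3
G [α=-∞,β=-3]: v=-2
F [α=-∞,β=-3]: v=-2 after child 1 ≥ β → β-cutoff, skip 1
I [α=-∞,β=-3]: v=-8
J [α=-8,β=-3]: v=-2
H [α=-∞,β=-3]: v=-2
Root [α=-∞,β=+∞]: v=-3
Leaves evaluated: 14 of 15.

14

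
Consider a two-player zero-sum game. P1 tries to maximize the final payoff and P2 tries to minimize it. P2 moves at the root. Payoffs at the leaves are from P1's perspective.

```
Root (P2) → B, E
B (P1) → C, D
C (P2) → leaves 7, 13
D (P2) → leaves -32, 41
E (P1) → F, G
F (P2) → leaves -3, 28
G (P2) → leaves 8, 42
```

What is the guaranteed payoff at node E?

F: min(-3, 28) = -3
G: min(8, 42) = 8
E: max(-3, 8) = 8

8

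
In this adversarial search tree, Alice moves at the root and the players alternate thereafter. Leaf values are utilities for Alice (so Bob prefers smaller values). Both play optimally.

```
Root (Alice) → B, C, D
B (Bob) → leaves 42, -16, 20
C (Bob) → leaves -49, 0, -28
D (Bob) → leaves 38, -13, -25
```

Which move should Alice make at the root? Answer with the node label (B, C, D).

B

B (Bob): min(42, -16, 20) = -16
C (Bob): min(-49, 0, -28) = -49
D (Bob): min(38, -13, -25) = -25
Root (Alice): max(-16, -49, -25) = -16
Alice picks the child with the highest value: B (value -16).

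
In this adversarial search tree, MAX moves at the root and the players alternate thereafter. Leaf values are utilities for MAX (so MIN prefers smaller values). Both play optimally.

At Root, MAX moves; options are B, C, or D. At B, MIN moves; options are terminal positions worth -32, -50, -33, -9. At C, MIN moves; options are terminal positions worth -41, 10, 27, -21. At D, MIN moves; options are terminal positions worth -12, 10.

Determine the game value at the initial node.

-12

B (MIN): min(-32, -50, -33, -9) = -50
C (MIN): min(-41, 10, 27, -21) = -41
D (MIN): min(-12, 10) = -12
Root (MAX): max(-50, -41, -12) = -12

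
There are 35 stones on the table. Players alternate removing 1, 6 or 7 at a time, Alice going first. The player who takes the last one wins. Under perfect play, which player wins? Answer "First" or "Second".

First

Positions where the player to move wins (W) vs loses (L):
i:   0  1  2  3  4  5  6  7  8  9 10 11 12 13 14 15 16 17 18 19 20 21 22 23 24 25 26 27 28 29 30 31 32 33 34 35
     L  W  L  W  L  W  W  W  W  W  W  W  L  W  L  W  L  W  W  W  W  W  W  W  L  W  L  W  L  W  W  W  W  W  W  W
Position 35 is W, so the first player wins.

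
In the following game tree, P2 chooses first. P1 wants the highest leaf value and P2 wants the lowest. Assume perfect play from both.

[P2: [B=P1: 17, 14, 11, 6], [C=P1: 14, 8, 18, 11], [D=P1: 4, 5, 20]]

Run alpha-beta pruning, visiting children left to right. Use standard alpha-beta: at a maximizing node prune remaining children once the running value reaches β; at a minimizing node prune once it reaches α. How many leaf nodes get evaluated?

B [α=-∞,β=+∞]: v=17
C [α=-∞,β=17]: v=18 after child 3 ≥ β → β-cutoff, skip 1
D [α=-∞,β=17]: v=20
Root [α=-∞,β=+∞]: v=17
Leaves evaluated: 10 of 11.

10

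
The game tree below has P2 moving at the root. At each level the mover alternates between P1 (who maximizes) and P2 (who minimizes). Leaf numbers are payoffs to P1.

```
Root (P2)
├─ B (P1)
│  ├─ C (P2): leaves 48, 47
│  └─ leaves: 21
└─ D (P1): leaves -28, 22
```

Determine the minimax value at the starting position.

C (P2): min(48, 47) = 47
B (P1): max(47, 21) = 47
D (P1): max(-28, 22) = 22
Root (P2): min(47, 22) = 22

22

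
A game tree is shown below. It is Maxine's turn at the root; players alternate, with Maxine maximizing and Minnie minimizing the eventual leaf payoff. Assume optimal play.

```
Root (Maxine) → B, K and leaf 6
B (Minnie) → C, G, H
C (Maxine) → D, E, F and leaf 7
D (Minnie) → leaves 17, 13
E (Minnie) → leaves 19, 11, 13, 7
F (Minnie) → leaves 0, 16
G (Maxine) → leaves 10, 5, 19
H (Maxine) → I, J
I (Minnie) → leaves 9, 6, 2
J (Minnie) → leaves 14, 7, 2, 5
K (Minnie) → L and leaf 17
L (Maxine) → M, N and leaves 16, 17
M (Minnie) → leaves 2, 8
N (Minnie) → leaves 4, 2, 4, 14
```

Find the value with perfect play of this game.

17

D (Minnie): min(17, 13) = 13
E (Minnie): min(19, 11, 13, 7) = 7
F (Minnie): min(0, 16) = 0
C (Maxine): max(13, 7, 0, 7) = 13
G (Maxine): max(10, 5, 19) = 19
I (Minnie): min(9, 6, 2) = 2
J (Minnie): min(14, 7, 2, 5) = 2
H (Maxine): max(2, 2) = 2
B (Minnie): min(13, 19, 2) = 2
M (Minnie): min(2, 8) = 2
N (Minnie): min(4, 2, 4, 14) = 2
L (Maxine): max(2, 2, 16, 17) = 17
K (Minnie): min(17, 17) = 17
Root (Maxine): max(2, 17, 6) = 17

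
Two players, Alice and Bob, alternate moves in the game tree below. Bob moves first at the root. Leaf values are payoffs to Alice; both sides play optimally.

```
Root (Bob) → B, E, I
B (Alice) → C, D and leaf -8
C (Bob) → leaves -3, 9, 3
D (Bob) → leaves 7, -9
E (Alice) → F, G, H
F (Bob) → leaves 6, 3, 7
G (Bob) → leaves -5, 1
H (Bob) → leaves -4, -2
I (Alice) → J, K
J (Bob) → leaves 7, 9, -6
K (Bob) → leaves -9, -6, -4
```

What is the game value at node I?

-6

J: min(7, 9, -6) = -6
K: min(-9, -6, -4) = -9
I: max(-6, -9) = -6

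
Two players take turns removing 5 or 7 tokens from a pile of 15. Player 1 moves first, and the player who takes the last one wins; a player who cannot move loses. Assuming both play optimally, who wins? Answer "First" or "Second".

Second

Mark each pile size as W (mover wins) or L (mover loses):
i:   0  1  2  3  4  5  6  7  8  9 10 11 12 13 14 15
     L  L  L  L  L  W  W  W  W  W  W  W  L  L  L  L
Position 15 is L, so the second player wins.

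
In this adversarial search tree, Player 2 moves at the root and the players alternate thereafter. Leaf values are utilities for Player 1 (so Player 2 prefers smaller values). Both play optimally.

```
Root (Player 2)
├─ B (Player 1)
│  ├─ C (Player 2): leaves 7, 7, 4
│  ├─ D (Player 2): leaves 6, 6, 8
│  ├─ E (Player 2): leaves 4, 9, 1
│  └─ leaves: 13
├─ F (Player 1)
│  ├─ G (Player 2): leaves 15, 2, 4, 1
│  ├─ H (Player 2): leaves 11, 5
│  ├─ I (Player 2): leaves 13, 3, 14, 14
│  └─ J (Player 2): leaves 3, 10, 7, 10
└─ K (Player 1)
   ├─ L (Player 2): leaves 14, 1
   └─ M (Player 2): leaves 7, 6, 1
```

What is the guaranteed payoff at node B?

13

C: min(7, 7, 4) = 4
D: min(6, 6, 8) = 6
E: min(4, 9, 1) = 1
B: max(4, 6, 1, 13) = 13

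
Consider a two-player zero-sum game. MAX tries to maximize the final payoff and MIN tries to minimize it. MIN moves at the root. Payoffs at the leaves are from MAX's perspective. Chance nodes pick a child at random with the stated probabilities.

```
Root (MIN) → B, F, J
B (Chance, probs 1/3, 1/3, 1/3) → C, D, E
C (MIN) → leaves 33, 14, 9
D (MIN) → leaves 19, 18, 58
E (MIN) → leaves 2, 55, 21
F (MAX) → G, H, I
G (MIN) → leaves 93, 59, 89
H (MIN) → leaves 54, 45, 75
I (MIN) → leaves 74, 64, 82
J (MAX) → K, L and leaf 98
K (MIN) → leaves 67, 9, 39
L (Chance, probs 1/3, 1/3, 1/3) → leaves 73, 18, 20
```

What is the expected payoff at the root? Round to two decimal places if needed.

9.67

C (MIN): min(33, 14, 9) = 9
D (MIN): min(19, 18, 58) = 18
E (MIN): min(2, 55, 21) = 2
B (Chance): 1/3·9 + 1/3·18 + 1/3·2 = 9.67
G (MIN): min(93, 59, 89) = 59
H (MIN): min(54, 45, 75) = 45
I (MIN): min(74, 64, 82) = 64
F (MAX): max(59, 45, 64) = 64
K (MIN): min(67, 9, 39) = 9
L (Chance): 1/3·73 + 1/3·18 + 1/3·20 = 37
J (MAX): max(9, 37, 98) = 98
Root (MIN): min(9.67, 64, 98) = 9.67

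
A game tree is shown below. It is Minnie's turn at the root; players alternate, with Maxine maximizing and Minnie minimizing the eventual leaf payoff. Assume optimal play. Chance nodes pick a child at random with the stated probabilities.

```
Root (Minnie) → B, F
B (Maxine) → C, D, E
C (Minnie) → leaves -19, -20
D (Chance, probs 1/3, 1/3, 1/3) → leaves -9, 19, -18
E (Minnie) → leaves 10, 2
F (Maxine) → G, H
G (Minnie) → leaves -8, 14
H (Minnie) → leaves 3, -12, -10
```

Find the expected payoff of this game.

-8

C (Minnie): min(-19, -20) = -20
D (Chance): 1/3·-9 + 1/3·19 + 1/3·-18 = -2.67
E (Minnie): min(10, 2) = 2
B (Maxine): max(-20, -2.67, 2) = 2
G (Minnie): min(-8, 14) = -8
H (Minnie): min(3, -12, -10) = -12
F (Maxine): max(-8, -12) = -8
Root (Minnie): min(2, -8) = -8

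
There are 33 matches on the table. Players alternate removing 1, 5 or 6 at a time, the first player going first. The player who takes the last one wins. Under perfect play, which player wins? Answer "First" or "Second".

Mark each pile size as W (mover wins) or L (mover loses):
i:   0  1  2  3  4  5  6  7  8  9 10 11 12 13 14 15 16 17 18 19 20 21 22 23 24 25 26 27 28 29 30 31 32 33
     L  W  L  W  L  W  W  W  W  W  W  L  W  L  W  L  W  W  W  W  W  W  L  W  L  W  L  W  W  W  W  W  W  L
Position 33 is L, so the second player wins.

Second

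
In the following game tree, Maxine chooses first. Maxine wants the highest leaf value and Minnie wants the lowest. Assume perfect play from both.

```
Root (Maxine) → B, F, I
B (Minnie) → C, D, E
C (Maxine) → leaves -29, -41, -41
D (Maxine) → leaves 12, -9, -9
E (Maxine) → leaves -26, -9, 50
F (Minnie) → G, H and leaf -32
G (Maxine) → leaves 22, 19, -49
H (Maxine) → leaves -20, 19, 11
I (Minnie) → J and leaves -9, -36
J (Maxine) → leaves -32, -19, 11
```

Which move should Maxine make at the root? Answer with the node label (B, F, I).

C (Maxine): max(-29, -41, -41) = -29
D (Maxine): max(12, -9, -9) = 12
E (Maxine): max(-26, -9, 50) = 50
B (Minnie): min(-29, 12, 50) = -29
G (Maxine): max(22, 19, -49) = 22
H (Maxine): max(-20, 19, 11) = 19
F (Minnie): min(22, 19, -32) = -32
J (Maxine): max(-32, -19, 11) = 11
I (Minnie): min(11, -9, -36) = -36
Root (Maxine): max(-29, -32, -36) = -29
Maxine picks the child with the highest value: B (value -29).

B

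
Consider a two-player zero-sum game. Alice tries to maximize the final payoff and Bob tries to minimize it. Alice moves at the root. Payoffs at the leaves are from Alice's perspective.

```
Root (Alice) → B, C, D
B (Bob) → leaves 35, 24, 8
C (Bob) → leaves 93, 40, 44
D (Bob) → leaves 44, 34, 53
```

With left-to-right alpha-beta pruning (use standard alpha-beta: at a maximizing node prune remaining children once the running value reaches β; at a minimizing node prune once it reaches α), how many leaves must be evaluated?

8

B [α=-∞,β=+∞]: v=8
C [α=8,β=+∞]: v=40
D [α=40,β=+∞]: v=34 after child 2 ≤ α → α-cutoff, skip 1
Root [α=-∞,β=+∞]: v=40
Leaves evaluated: 8 of 9.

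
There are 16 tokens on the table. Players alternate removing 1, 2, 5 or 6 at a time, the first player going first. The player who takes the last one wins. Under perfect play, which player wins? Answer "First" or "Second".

Mark each pile size as W (mover wins) or L (mover loses):
i:   0  1  2  3  4  5  6  7  8  9 10 11 12 13 14 15 16
     L  W  W  L  W  W  W  L  W  W  L  W  W  W  L  W  W
Position 16 is W, so the first player wins.

First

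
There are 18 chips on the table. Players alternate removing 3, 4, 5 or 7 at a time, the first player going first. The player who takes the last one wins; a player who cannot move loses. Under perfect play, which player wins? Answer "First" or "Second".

Positions where the player to move wins (W) vs loses (L):
i:   0  1  2  3  4  5  6  7  8  9 10 11 12 13 14 15 16 17 18
     L  L  L  W  W  W  W  W  W  W  L  L  L  W  W  W  W  W  W
Position 18 is W, so the first player wins.

First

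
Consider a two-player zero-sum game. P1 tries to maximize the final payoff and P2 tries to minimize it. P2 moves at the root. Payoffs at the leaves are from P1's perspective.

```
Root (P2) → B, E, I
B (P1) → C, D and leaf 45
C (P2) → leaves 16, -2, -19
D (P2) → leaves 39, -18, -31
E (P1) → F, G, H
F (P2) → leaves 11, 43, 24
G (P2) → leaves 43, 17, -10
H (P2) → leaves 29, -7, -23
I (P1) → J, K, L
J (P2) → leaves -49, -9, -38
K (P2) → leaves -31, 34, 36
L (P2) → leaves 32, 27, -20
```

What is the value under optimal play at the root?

-20

C (P2): min(16, -2, -19) = -19
D (P2): min(39, -18, -31) = -31
B (P1): max(-19, -31, 45) = 45
F (P2): min(11, 43, 24) = 11
G (P2): min(43, 17, -10) = -10
H (P2): min(29, -7, -23) = -23
E (P1): max(11, -10, -23) = 11
J (P2): min(-49, -9, -38) = -49
K (P2): min(-31, 34, 36) = -31
L (P2): min(32, 27, -20) = -20
I (P1): max(-49, -31, -20) = -20
Root (P2): min(45, 11, -20) = -20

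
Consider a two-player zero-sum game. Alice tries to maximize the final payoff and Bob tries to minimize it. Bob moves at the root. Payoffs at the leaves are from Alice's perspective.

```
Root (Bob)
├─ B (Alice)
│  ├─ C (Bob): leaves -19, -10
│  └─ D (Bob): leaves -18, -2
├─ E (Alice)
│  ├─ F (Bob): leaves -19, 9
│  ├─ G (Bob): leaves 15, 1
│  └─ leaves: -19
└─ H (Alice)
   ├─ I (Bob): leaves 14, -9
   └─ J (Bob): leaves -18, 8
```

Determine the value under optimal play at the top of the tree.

C (Bob): min(-19, -10) = -19
D (Bob): min(-18, -2) = -18
B (Alice): max(-19, -18) = -18
F (Bob): min(-19, 9) = -19
G (Bob): min(15, 1) = 1
E (Alice): max(-19, 1, -19) = 1
I (Bob): min(14, -9) = -9
J (Bob): min(-18, 8) = -18
H (Alice): max(-9, -18) = -9
Root (Bob): min(-18, 1, -9) = -18

-18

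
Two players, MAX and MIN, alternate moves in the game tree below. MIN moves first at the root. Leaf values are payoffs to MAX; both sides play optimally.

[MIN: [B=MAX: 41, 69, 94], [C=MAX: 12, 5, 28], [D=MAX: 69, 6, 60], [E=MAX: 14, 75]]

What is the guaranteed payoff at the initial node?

B (MAX): max(41, 69, 94) = 94
C (MAX): max(12, 5, 28) = 28
D (MAX): max(69, 6, 60) = 69
E (MAX): max(14, 75) = 75
Root (MIN): min(94, 28, 69, 75) = 28

28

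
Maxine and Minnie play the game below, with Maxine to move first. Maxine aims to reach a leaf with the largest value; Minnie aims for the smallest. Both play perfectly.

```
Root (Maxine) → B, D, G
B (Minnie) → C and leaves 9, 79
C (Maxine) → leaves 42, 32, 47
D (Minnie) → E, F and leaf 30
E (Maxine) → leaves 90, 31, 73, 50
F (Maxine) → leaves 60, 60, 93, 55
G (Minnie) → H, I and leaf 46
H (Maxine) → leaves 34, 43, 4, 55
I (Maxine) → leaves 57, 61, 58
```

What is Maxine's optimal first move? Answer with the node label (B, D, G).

C (Maxine): max(42, 32, 47) = 47
B (Minnie): min(47, 9, 79) = 9
E (Maxine): max(90, 31, 73, 50) = 90
F (Maxine): max(60, 60, 93, 55) = 93
D (Minnie): min(90, 93, 30) = 30
H (Maxine): max(34, 43, 4, 55) = 55
I (Maxine): max(57, 61, 58) = 61
G (Minnie): min(55, 61, 46) = 46
Root (Maxine): max(9, 30, 46) = 46
Maxine picks the child with the highest value: G (value 46).

G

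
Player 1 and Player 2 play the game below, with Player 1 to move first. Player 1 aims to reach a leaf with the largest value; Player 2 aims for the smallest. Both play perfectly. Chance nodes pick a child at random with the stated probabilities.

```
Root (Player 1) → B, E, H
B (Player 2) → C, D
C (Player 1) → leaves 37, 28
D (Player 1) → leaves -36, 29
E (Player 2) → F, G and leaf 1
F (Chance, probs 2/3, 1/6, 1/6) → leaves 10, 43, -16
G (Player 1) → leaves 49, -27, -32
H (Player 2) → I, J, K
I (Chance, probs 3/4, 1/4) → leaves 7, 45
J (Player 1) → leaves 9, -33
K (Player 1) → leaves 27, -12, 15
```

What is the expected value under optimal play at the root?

29

C (Player 1): max(37, 28) = 37
D (Player 1): max(-36, 29) = 29
B (Player 2): min(37, 29) = 29
F (Chance): 2/3·10 + 1/6·43 + 1/6·-16 = 11.17
G (Player 1): max(49, -27, -32) = 49
E (Player 2): min(11.17, 49, 1) = 1
I (Chance): 3/4·7 + 1/4·45 = 16.5
J (Player 1): max(9, -33) = 9
K (Player 1): max(27, -12, 15) = 27
H (Player 2): min(16.5, 9, 27) = 9
Root (Player 1): max(29, 1, 9) = 29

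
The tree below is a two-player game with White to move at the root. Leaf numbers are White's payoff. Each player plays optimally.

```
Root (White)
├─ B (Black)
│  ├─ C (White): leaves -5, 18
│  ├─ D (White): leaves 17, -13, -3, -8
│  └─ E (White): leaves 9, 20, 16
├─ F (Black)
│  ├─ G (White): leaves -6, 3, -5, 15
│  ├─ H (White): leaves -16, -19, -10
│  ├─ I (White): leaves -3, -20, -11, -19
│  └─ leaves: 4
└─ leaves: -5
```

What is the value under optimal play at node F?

-10

G: max(-6, 3, -5, 15) = 15
H: max(-16, -19, -10) = -10
I: max(-3, -20, -11, -19) = -3
F: min(15, -10, -3, 4) = -10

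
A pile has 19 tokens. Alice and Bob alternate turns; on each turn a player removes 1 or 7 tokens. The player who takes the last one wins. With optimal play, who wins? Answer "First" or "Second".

First

Positions where the player to move wins (W) vs loses (L):
i:   0  1  2  3  4  5  6  7  8  9 10 11 12 13 14 15 16 17 18 19
     L  W  L  W  L  W  L  W  L  W  L  W  L  W  L  W  L  W  L  W
Position 19 is W, so the first player wins.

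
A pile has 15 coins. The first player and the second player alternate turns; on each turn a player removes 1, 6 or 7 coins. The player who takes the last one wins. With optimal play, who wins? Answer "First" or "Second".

Compute winning (W) and losing (L) positions by backward induction:
i:   0  1  2  3  4  5  6  7  8  9 10 11 12 13 14 15
     L  W  L  W  L  W  W  W  W  W  W  W  L  W  L  W
Position 15 is W, so the first player wins.

First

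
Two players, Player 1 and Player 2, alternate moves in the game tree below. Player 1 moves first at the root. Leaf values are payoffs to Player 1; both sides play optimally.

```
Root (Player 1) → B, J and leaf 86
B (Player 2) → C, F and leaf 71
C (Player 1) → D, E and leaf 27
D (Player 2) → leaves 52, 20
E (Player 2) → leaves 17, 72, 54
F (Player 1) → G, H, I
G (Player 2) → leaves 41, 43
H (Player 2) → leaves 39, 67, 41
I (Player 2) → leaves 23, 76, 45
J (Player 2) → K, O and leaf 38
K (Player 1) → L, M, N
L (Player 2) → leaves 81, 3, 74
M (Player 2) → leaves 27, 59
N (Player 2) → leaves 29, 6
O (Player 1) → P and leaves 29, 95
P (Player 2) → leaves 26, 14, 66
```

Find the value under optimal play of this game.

86

D (Player 2): min(52, 20) = 20
E (Player 2): min(17, 72, 54) = 17
C (Player 1): max(20, 17, 27) = 27
G (Player 2): min(41, 43) = 41
H (Player 2): min(39, 67, 41) = 39
I (Player 2): min(23, 76, 45) = 23
F (Player 1): max(41, 39, 23) = 41
B (Player 2): min(27, 41, 71) = 27
L (Player 2): min(81, 3, 74) = 3
M (Player 2): min(27, 59) = 27
N (Player 2): min(29, 6) = 6
K (Player 1): max(3, 27, 6) = 27
P (Player 2): min(26, 14, 66) = 14
O (Player 1): max(14, 29, 95) = 95
J (Player 2): min(27, 95, 38) = 27
Root (Player 1): max(27, 27, 86) = 86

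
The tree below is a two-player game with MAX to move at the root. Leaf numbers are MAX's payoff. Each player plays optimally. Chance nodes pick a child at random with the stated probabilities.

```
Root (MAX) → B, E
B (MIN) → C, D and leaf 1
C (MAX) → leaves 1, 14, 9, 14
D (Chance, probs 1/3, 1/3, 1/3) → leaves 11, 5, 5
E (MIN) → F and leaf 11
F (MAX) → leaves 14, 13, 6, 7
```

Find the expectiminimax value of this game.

11

C (MAX): max(1, 14, 9, 14) = 14
D (Chance): 1/3·11 + 1/3·5 + 1/3·5 = 7
B (MIN): min(14, 7, 1) = 1
F (MAX): max(14, 13, 6, 7) = 14
E (MIN): min(14, 11) = 11
Root (MAX): max(1, 11) = 11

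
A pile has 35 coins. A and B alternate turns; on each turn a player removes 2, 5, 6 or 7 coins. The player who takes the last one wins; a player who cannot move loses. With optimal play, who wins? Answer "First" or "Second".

i:   0  1  2  3  4  5  6  7  8  9 10 11 12 13 14 15 16 17 18 19 20 21 22 23 24 25 26 27 28 29 30 31 32 33 34 35
     L  L  W  W  L  W  W  W  W  W  W  W  L  L  W  W  L  W  W  W  W  W  W  W  L  L  W  W  L  W  W  W  W  W  W  W
Position 35 is W, so the first player wins.

First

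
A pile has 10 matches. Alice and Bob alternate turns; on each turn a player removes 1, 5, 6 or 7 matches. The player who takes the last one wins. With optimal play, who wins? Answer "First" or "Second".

Mark each pile size as W (mover wins) or L (mover loses):
i:   0  1  2  3  4  5  6  7  8  9 10
     L  W  L  W  L  W  W  W  W  W  W
Position 10 is W, so the first player wins.

First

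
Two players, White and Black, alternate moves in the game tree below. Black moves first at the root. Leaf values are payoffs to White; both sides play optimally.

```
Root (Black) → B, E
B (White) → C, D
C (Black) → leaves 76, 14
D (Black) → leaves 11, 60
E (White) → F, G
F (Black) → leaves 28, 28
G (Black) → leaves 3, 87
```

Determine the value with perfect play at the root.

14

C (Black): min(76, 14) = 14
D (Black): min(11, 60) = 11
B (White): max(14, 11) = 14
F (Black): min(28, 28) = 28
G (Black): min(3, 87) = 3
E (White): max(28, 3) = 28
Root (Black): min(14, 28) = 14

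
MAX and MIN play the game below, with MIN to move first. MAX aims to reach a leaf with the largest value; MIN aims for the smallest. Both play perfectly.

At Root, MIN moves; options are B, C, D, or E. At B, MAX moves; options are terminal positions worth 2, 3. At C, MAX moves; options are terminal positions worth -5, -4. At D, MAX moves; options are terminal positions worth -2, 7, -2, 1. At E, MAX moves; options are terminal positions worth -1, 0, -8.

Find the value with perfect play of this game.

B (MAX): max(2, 3) = 3
C (MAX): max(-5, -4) = -4
D (MAX): max(-2, 7, -2, 1) = 7
E (MAX): max(-1, 0, -8) = 0
Root (MIN): min(3, -4, 7, 0) = -4

-4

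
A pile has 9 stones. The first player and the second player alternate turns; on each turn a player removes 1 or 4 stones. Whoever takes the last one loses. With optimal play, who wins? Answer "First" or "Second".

Positions where the player to move wins (W) vs loses (L):
i:   0  1  2  3  4  5  6  7  8  9
     W  L  W  L  W  W  L  W  L  W
Position 9 is W, so the first player wins.

First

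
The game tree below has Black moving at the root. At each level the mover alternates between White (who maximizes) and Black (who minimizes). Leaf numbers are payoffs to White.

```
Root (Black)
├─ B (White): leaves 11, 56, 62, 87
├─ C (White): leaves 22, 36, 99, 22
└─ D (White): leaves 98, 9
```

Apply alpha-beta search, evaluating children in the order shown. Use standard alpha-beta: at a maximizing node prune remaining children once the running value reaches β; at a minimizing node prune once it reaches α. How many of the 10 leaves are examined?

B [α=-∞,β=+∞]: v=87
C [α=-∞,β=87]: v=99 after child 3 ≥ β → β-cutoff, skip 1
D [α=-∞,β=87]: v=98 after child 1 ≥ β → β-cutoff, skip 1
Root [α=-∞,β=+∞]: v=87
Leaves evaluated: 8 of 10.

8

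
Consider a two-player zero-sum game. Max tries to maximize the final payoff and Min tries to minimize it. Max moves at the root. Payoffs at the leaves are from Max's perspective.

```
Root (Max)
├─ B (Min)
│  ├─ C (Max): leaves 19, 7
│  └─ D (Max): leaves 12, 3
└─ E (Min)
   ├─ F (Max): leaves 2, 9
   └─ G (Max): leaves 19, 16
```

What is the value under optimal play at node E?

F: max(2, 9) = 9
G: max(19, 16) = 19
E: min(9, 19) = 9

9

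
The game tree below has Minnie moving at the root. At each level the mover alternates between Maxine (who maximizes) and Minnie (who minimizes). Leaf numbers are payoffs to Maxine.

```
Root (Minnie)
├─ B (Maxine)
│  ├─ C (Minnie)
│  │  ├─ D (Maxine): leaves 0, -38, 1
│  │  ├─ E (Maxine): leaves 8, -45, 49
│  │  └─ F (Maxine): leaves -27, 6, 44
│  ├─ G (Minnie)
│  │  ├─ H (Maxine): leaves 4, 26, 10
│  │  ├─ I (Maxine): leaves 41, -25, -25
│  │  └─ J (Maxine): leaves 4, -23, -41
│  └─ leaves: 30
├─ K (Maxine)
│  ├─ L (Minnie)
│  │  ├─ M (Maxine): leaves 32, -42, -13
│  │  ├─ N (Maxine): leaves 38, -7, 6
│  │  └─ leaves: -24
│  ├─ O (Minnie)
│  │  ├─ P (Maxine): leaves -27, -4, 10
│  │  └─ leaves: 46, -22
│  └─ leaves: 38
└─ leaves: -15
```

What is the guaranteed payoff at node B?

30

D: max(0, -38, 1) = 1
E: max(8, -45, 49) = 49
F: max(-27, 6, 44) = 44
C: min(1, 49, 44) = 1
H: max(4, 26, 10) = 26
I: max(41, -25, -25) = 41
J: max(4, -23, -41) = 4
G: min(26, 41, 4) = 4
B: max(1, 4, 30) = 30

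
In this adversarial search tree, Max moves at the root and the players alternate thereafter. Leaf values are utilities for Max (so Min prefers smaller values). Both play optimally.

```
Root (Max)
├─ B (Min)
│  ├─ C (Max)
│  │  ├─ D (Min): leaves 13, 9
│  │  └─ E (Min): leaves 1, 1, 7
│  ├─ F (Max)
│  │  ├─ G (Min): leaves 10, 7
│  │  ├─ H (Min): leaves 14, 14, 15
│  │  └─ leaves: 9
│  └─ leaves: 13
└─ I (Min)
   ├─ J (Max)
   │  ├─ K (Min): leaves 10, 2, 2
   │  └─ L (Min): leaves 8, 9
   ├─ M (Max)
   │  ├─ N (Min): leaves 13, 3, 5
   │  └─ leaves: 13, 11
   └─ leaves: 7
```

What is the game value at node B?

D: min(13, 9) = 9
E: min(1, 1, 7) = 1
C: max(9, 1) = 9
G: min(10, 7) = 7
H: min(14, 14, 15) = 14
F: max(7, 14, 9) = 14
B: min(9, 14, 13) = 9

9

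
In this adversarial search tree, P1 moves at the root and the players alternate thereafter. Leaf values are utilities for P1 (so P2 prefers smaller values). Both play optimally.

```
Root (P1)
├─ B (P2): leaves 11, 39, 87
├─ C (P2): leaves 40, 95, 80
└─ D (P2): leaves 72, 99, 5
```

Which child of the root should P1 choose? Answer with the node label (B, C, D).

C

B (P2): min(11, 39, 87) = 11
C (P2): min(40, 95, 80) = 40
D (P2): min(72, 99, 5) = 5
Root (P1): max(11, 40, 5) = 40
P1 picks the child with the highest value: C (value 40).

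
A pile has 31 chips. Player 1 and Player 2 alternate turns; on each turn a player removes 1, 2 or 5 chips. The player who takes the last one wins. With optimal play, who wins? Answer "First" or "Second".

First

W/L table (W = player to move can force a win):
i:   0  1  2  3  4  5  6  7  8  9 10 11 12 13 14 15 16 17 18 19 20 21 22 23 24 25 26 27 28 29 30 31
     L  W  W  L  W  W  L  W  W  L  W  W  L  W  W  L  W  W  L  W  W  L  W  W  L  W  W  L  W  W  L  W
Position 31 is W, so the first player wins.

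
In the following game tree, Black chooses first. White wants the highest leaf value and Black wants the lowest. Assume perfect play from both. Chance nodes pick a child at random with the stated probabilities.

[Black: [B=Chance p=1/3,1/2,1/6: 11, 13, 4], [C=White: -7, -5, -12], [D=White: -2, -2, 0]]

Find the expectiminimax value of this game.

B (Chance): 1/3·11 + 1/2·13 + 1/6·4 = 10.83
C (White): max(-7, -5, -12) = -5
D (White): max(-2, -2, 0) = 0
Root (Black): min(10.83, -5, 0) = -5

-5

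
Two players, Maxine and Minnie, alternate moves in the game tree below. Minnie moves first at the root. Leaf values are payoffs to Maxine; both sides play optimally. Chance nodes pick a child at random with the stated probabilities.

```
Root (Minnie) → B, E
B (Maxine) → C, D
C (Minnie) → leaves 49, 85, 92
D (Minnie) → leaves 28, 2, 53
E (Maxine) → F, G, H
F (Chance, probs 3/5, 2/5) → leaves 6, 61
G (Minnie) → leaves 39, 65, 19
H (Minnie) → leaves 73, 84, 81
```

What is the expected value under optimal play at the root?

49

C (Minnie): min(49, 85, 92) = 49
D (Minnie): min(28, 2, 53) = 2
B (Maxine): max(49, 2) = 49
F (Chance): 3/5·6 + 2/5·61 = 28
G (Minnie): min(39, 65, 19) = 19
H (Minnie): min(73, 84, 81) = 73
E (Maxine): max(28, 19, 73) = 73
Root (Minnie): min(49, 73) = 49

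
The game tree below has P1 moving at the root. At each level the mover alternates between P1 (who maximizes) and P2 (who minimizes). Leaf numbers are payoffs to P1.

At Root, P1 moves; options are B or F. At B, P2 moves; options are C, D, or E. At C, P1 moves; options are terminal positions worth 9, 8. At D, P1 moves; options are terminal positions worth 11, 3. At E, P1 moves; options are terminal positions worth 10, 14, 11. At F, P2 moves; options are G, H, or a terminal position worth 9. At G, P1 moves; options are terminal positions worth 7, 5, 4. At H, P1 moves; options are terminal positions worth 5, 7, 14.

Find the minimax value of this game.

C (P1): max(9, 8) = 9
D (P1): max(11, 3) = 11
E (P1): max(10, 14, 11) = 14
B (P2): min(9, 11, 14) = 9
G (P1): max(7, 5, 4) = 7
H (P1): max(5, 7, 14) = 14
F (P2): min(7, 14, 9) = 7
Root (P1): max(9, 7) = 9

9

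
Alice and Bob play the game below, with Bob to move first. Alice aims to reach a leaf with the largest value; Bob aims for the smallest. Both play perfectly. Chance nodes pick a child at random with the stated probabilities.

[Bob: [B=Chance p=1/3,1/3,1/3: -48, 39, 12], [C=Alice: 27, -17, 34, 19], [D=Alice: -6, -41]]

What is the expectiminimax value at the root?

B (Chance): 1/3·-48 + 1/3·39 + 1/3·12 = 1
C (Alice): max(27, -17, 34, 19) = 34
D (Alice): max(-6, -41) = -6
Root (Bob): min(1, 34, -6) = -6

-6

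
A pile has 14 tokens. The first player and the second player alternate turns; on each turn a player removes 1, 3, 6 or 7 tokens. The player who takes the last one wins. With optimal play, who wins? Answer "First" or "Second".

Mark each pile size as W (mover wins) or L (mover loses):
i:   0  1  2  3  4  5  6  7  8  9 10 11 12 13 14
     L  W  L  W  L  W  W  W  W  W  W  W  L  W  L
Position 14 is L, so the second player wins.

Second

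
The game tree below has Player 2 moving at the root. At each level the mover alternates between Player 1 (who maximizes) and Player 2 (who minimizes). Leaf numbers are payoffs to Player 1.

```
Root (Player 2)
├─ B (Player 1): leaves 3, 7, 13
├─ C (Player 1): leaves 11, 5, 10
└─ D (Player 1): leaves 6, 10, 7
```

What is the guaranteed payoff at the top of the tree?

B (Player 1): max(3, 7, 13) = 13
C (Player 1): max(11, 5, 10) = 11
D (Player 1): max(6, 10, 7) = 10
Root (Player 2): min(13, 11, 10) = 10

10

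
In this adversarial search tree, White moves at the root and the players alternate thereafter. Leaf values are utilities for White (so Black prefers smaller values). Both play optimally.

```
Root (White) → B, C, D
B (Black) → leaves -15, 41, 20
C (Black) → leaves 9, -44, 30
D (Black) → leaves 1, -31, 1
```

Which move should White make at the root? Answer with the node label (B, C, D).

B (Black): min(-15, 41, 20) = -15
C (Black): min(9, -44, 30) = -44
D (Black): min(1, -31, 1) = -31
Root (White): max(-15, -44, -31) = -15
White picks the child with the highest value: B (value -15).

B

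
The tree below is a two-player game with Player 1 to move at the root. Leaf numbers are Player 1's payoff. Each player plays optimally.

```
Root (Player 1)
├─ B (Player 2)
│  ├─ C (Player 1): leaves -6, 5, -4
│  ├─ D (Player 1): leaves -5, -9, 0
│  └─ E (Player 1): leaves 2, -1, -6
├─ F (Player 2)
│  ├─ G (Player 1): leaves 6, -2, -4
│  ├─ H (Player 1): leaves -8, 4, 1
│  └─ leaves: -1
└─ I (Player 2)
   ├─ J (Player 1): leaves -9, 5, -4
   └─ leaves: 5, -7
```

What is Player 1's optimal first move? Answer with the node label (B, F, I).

C (Player 1): max(-6, 5, -4) = 5
D (Player 1): max(-5, -9, 0) = 0
E (Player 1): max(2, -1, -6) = 2
B (Player 2): min(5, 0, 2) = 0
G (Player 1): max(6, -2, -4) = 6
H (Player 1): max(-8, 4, 1) = 4
F (Player 2): min(6, 4, -1) = -1
J (Player 1): max(-9, 5, -4) = 5
I (Player 2): min(5, 5, -7) = -7
Root (Player 1): max(0, -1, -7) = 0
Player 1 picks the child with the highest value: B (value 0).

B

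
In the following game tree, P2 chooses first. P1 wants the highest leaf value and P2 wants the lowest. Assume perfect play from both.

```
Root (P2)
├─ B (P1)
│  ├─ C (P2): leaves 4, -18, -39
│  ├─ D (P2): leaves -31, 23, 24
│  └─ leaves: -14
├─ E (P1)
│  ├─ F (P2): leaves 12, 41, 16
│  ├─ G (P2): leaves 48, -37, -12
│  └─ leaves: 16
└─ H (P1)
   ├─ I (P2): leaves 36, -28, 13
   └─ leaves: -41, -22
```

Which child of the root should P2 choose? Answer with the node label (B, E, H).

H

C (P2): min(4, -18, -39) = -39
D (P2): min(-31, 23, 24) = -31
B (P1): max(-39, -31, -14) = -14
F (P2): min(12, 41, 16) = 12
G (P2): min(48, -37, -12) = -37
E (P1): max(12, -37, 16) = 16
I (P2): min(36, -28, 13) = -28
H (P1): max(-28, -41, -22) = -22
Root (P2): min(-14, 16, -22) = -22
P2 picks the child with the lowest value: H (value -22).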